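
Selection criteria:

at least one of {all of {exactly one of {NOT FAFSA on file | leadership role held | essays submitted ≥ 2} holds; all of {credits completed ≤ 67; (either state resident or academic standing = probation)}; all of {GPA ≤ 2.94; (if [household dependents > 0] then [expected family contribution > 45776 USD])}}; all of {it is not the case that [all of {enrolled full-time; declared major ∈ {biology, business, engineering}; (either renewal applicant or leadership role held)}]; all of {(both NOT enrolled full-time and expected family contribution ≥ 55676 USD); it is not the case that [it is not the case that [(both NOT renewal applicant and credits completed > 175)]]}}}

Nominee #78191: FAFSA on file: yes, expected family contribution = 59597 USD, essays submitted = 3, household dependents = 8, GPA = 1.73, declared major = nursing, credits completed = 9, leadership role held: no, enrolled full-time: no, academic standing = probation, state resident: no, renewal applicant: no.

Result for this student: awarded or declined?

Atomic conditions:
  NOT FAFSA on file: yes → false
  leadership role held: no → false
  essays submitted ≥ 2: 3 ≥ 2 is true
  credits completed ≤ 67: 9 ≤ 67 is true
  state resident: no → false
  academic standing = probation: probation == probation is true
  GPA ≤ 2.94: 1.73 ≤ 2.94 is true
  household dependents > 0: 8 > 0 is true
  expected family contribution > 45776 USD: 59597 > 45776 is true
  enrolled full-time: no → false
  declared major ∈ {biology, business, engineering}: nursing is not in the set → false
  renewal applicant: no → false
  NOT enrolled full-time: no → true
  expected family contribution ≥ 55676 USD: 59597 ≥ 55676 is true
  NOT renewal applicant: no → true
  credits completed > 175: 9 > 175 is false
Combine:
[1.1] exactly-one(false, false, true) = true
[1.2.2] false OR true = true
[1.2] true AND true = true
[1.3.2] true → true = true
[1.3] true AND true = true
[1] true AND true AND true = true
[2.1.1.3] false OR false = false
[2.1.1] false AND false AND false = false
[2.1] NOT false = true
[2.2.1] true AND true = true
[2.2.2.1.1] true AND false = false
[2.2.2.1] NOT false = true
[2.2.2] NOT true = false
[2.2] true AND false = false
[2] true AND false = false
[root] true OR false = true
Overall: true → awarded

Awarded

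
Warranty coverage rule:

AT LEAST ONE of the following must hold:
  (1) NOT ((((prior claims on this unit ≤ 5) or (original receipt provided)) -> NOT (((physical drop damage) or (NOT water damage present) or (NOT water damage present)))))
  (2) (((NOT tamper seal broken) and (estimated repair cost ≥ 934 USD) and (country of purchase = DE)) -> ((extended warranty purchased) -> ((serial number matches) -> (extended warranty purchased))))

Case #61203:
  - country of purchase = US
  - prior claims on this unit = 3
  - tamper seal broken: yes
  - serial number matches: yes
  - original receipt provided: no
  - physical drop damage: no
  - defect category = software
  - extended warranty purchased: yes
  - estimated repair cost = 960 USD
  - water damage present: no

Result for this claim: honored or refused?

Honored

Atomic conditions:
  prior claims on this unit ≤ 5: 3 ≤ 5 is true
  original receipt provided: no → false
  physical drop damage: no → false
  NOT water damage present: no → true
  NOT tamper seal broken: yes → false
  estimated repair cost ≥ 934 USD: 960 ≥ 934 is true
  country of purchase = DE: US == DE is false
  extended warranty purchased: yes → true
  serial number matches: yes → true
Combine:
[1.1.1] true OR false = true
[1.1.2.1] false OR true OR true = true
[1.1.2] NOT true = false
[1.1] true → false = false
[1] NOT false = true
[2.1] false AND true AND false = false
[2.2.2] true → true = true
[2.2] true → true = true
[2] false → true (antecedent false ⇒ implication holds) = true
[root] true OR true = true
Overall: true → honored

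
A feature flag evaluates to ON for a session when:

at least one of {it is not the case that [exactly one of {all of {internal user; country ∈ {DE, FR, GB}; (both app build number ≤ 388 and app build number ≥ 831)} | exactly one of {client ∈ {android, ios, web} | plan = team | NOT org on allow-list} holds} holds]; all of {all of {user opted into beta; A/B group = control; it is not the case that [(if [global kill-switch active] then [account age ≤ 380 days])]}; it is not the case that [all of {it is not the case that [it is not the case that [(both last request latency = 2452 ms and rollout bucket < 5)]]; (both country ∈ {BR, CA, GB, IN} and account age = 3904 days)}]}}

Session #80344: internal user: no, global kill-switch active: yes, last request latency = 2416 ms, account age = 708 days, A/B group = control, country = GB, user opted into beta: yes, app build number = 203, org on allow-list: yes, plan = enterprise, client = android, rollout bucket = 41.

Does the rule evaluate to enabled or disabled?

Atomic conditions:
  internal user: no → false
  country ∈ {DE, FR, GB}: GB is in the set → true
  app build number ≤ 388: 203 ≤ 388 is true
  app build number ≥ 831: 203 ≥ 831 is false
  client ∈ {android, ios, web}: android is in the set → true
  plan = team: enterprise == team is false
  NOT org on allow-list: yes → false
  user opted into beta: yes → true
  A/B group = control: control == control is true
  global kill-switch active: yes → true
  account age ≤ 380 days: 708 ≤ 380 is false
  last request latency = 2452 ms: 2416 == 2452 is false
  rollout bucket < 5: 41 < 5 is false
  country ∈ {BR, CA, GB, IN}: GB is in the set → true
  account age = 3904 days: 708 == 3904 is false
Combine:
[1.1.1.3] true AND false = false
[1.1.1] false AND true AND false = false
[1.1.2] exactly-one(true, false, false) = true
[1.1] exactly-one(false, true) = true
[1] NOT true = false
[2.1.3.1] true → false = false
[2.1.3] NOT false = true
[2.1] true AND true AND true = true
[2.2.1.1.1.1] false AND false = false
[2.2.1.1.1] NOT false = true
[2.2.1.1] NOT true = false
[2.2.1.2] true AND false = false
[2.2.1] false AND false = false
[2.2] NOT false = true
[2] true AND true = true
[root] false OR true = true
Overall: true → enabled

Enabled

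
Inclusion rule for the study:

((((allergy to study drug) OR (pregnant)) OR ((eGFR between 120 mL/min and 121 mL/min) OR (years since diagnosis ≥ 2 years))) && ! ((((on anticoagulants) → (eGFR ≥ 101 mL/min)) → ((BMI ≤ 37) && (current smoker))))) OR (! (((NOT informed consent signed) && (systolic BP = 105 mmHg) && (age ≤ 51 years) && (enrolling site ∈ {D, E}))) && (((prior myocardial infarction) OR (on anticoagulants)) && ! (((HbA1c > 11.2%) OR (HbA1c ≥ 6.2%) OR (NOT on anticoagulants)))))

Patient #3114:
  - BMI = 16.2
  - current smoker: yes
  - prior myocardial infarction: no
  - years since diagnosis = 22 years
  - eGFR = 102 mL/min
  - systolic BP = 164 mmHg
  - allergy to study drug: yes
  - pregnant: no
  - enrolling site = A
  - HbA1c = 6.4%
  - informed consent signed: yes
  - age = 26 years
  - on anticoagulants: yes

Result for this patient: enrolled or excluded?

Atomic conditions:
  allergy to study drug: yes → true
  pregnant: no → false
  eGFR between 120 mL/min and 121 mL/min: 102 in [120, 121] is false
  years since diagnosis ≥ 2 years: 22 ≥ 2 is true
  on anticoagulants: yes → true
  eGFR ≥ 101 mL/min: 102 ≥ 101 is true
  BMI ≤ 37: 16.2 ≤ 37 is true
  current smoker: yes → true
  NOT informed consent signed: yes → false
  systolic BP = 105 mmHg: 164 == 105 is false
  age ≤ 51 years: 26 ≤ 51 is true
  enrolling site ∈ {D, E}: A is not in the set → false
  prior myocardial infarction: no → false
  HbA1c > 11.2%: 6.4 > 11.2 is false
  HbA1c ≥ 6.2%: 6.4 ≥ 6.2 is true
  NOT on anticoagulants: yes → false
Combine:
[1.1.1] true OR false = true
[1.1.2] false OR true = true
[1.1] true OR true = true
[1.2.1.1] true → true = true
[1.2.1.2] true AND true = true
[1.2.1] true → true = true
[1.2] NOT true = false
[1] true AND false = false
[2.1.1] false AND false AND true AND false = false
[2.1] NOT false = true
[2.2.1] false OR true = true
[2.2.2.1] false OR true OR false = true
[2.2.2] NOT true = false
[2.2] true AND false = false
[2] true AND false = false
[root] false OR false = false
Overall: false → excluded

Excluded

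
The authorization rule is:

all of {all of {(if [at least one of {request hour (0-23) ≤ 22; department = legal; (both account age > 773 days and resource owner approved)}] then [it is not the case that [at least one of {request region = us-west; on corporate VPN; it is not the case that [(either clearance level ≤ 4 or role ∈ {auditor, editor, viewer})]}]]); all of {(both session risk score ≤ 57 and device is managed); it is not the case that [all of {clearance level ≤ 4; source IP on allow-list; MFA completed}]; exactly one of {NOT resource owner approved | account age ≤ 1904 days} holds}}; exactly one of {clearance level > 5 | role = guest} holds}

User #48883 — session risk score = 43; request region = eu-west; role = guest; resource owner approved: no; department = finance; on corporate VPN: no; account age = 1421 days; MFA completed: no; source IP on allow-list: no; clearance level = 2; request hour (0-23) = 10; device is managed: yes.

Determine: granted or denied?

Atomic conditions:
  request hour (0-23) ≤ 22: 10 ≤ 22 is true
  department = legal: finance == legal is false
  account age > 773 days: 1421 > 773 is true
  resource owner approved: no → false
  request region = us-west: eu-west == us-west is false
  on corporate VPN: no → false
  clearance level ≤ 4: 2 ≤ 4 is true
  role ∈ {auditor, editor, viewer}: guest is not in the set → false
  session risk score ≤ 57: 43 ≤ 57 is true
  device is managed: yes → true
  source IP on allow-list: no → false
  MFA completed: no → false
  NOT resource owner approved: no → true
  account age ≤ 1904 days: 1421 ≤ 1904 is true
  clearance level > 5: 2 > 5 is false
  role = guest: guest == guest is true
Combine:
[1.1.1.3] true AND false = false
[1.1.1] true OR false OR false = true
[1.1.2.1.3.1] true OR false = true
[1.1.2.1.3] NOT true = false
[1.1.2.1] false OR false OR false = false
[1.1.2] NOT false = true
[1.1] true → true = true
[1.2.1] true AND true = true
[1.2.2.1] true AND false AND false = false
[1.2.2] NOT false = true
[1.2.3] exactly-one(true, true) = false
[1.2] true AND true AND false = false
[1] true AND false = false
[2] exactly-one(false, true) = true
[root] false AND true = false
Overall: false → denied

Denied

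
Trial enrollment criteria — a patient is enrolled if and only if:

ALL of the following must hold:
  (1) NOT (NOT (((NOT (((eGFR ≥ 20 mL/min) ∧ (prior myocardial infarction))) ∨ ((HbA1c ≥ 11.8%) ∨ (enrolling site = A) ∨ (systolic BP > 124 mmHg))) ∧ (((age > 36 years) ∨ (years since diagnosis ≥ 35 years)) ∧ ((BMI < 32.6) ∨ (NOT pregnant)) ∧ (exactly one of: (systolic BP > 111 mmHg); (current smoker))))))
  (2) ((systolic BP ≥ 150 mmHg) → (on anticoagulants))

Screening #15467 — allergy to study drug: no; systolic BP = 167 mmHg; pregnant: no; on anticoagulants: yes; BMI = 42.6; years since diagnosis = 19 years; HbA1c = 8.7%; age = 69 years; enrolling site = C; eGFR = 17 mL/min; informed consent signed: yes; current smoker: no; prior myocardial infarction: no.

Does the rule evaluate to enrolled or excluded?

Atomic conditions:
  eGFR ≥ 20 mL/min: 17 ≥ 20 is false
  prior myocardial infarction: no → false
  HbA1c ≥ 11.8%: 8.7 ≥ 11.8 is false
  enrolling site = A: C == A is false
  systolic BP > 124 mmHg: 167 > 124 is true
  age > 36 years: 69 > 36 is true
  years since diagnosis ≥ 35 years: 19 ≥ 35 is false
  BMI < 32.6: 42.6 < 32.6 is false
  NOT pregnant: no → true
  systolic BP > 111 mmHg: 167 > 111 is true
  current smoker: no → false
  systolic BP ≥ 150 mmHg: 167 ≥ 150 is true
  on anticoagulants: yes → true
Combine:
[1.1.1.1.1.1] false AND false = false
[1.1.1.1.1] NOT false = true
[1.1.1.1.2] false OR false OR true = true
[1.1.1.1] true OR true = true
[1.1.1.2.1] true OR false = true
[1.1.1.2.2] false OR true = true
[1.1.1.2.3] exactly-one(true, false) = true
[1.1.1.2] true AND true AND true = true
[1.1.1] true AND true = true
[1.1] NOT true = false
[1] NOT false = true
[2] true → true = true
[root] true AND true = true
Overall: true → enrolled

Enrolled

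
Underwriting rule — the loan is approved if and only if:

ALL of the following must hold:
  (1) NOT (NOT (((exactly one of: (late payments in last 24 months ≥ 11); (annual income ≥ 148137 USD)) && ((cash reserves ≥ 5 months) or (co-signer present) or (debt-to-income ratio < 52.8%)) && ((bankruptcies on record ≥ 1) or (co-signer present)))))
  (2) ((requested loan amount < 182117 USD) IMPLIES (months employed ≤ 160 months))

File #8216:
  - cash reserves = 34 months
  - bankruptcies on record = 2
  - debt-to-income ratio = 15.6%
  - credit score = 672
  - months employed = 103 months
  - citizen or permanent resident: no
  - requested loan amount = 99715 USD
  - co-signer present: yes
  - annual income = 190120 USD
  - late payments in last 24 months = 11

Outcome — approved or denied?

Atomic conditions:
  late payments in last 24 months ≥ 11: 11 ≥ 11 is true
  annual income ≥ 148137 USD: 190120 ≥ 148137 is true
  cash reserves ≥ 5 months: 34 ≥ 5 is true
  co-signer present: yes → true
  debt-to-income ratio < 52.8%: 15.6 < 52.8 is true
  bankruptcies on record ≥ 1: 2 ≥ 1 is true
  requested loan amount < 182117 USD: 99715 < 182117 is true
  months employed ≤ 160 months: 103 ≤ 160 is true
Combine:
[1.1.1.1] exactly-one(true, true) = false
[1.1.1.2] true OR true OR true = true
[1.1.1.3] true OR true = true
[1.1.1] false AND true AND true = false
[1.1] NOT false = true
[1] NOT true = false
[2] true → true = true
[root] false AND true = false
Overall: false → denied

Denied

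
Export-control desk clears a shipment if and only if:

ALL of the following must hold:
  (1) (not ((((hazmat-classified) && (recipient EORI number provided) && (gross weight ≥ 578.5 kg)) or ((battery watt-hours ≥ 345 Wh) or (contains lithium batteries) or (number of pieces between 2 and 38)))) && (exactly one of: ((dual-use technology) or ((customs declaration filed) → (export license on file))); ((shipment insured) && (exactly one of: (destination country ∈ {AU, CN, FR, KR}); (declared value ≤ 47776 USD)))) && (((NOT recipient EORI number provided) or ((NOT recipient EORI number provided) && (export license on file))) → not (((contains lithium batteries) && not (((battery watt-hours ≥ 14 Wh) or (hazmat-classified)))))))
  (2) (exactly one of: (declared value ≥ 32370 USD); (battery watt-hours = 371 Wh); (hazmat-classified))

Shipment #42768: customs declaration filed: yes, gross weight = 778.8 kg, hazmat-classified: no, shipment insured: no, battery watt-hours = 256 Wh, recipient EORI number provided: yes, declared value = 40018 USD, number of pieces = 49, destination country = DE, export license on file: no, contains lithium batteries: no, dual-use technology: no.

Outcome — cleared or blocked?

Atomic conditions:
  hazmat-classified: no → false
  recipient EORI number provided: yes → true
  gross weight ≥ 578.5 kg: 778.8 ≥ 578.5 is true
  battery watt-hours ≥ 345 Wh: 256 ≥ 345 is false
  contains lithium batteries: no → false
  number of pieces between 2 and 38: 49 in [2, 38] is false
  dual-use technology: no → false
  customs declaration filed: yes → true
  export license on file: no → false
  shipment insured: no → false
  destination country ∈ {AU, CN, FR, KR}: DE is not in the set → false
  declared value ≤ 47776 USD: 40018 ≤ 47776 is true
  NOT recipient EORI number provided: yes → false
  battery watt-hours ≥ 14 Wh: 256 ≥ 14 is true
  declared value ≥ 32370 USD: 40018 ≥ 32370 is true
  battery watt-hours = 371 Wh: 256 == 371 is false
Combine:
[1.1.1.1] false AND true AND true = false
[1.1.1.2] false OR false OR false = false
[1.1.1] false OR false = false
[1.1] NOT false = true
[1.2.1.2] true → false = false
[1.2.1] false OR false = false
[1.2.2.2] exactly-one(false, true) = true
[1.2.2] false AND true = false
[1.2] exactly-one(false, false) = false
[1.3.1.2] false AND false = false
[1.3.1] false OR false = false
[1.3.2.1.2.1] true OR false = true
[1.3.2.1.2] NOT true = false
[1.3.2.1] false AND false = false
[1.3.2] NOT false = true
[1.3] false → true (antecedent false ⇒ implication holds) = true
[1] true AND false AND true = false
[2] exactly-one(true, false, false) = true
[root] false AND true = false
Overall: false → blocked

Blocked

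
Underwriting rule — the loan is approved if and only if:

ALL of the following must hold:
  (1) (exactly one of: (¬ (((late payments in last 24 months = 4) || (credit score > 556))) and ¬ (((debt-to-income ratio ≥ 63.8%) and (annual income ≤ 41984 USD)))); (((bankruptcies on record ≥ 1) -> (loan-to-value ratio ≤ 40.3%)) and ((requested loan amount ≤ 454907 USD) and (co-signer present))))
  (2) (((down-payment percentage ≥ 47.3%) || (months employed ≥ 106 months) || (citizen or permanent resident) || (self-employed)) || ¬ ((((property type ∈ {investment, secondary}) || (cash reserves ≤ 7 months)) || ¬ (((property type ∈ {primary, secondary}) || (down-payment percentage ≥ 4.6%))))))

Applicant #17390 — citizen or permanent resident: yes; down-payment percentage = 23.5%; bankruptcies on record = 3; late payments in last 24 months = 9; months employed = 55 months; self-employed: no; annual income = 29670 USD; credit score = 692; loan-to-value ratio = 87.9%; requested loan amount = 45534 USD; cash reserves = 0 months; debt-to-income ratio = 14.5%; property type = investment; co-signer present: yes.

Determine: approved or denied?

Denied

Atomic conditions:
  late payments in last 24 months = 4: 9 == 4 is false
  credit score > 556: 692 > 556 is true
  debt-to-income ratio ≥ 63.8%: 14.5 ≥ 63.8 is false
  annual income ≤ 41984 USD: 29670 ≤ 41984 is true
  bankruptcies on record ≥ 1: 3 ≥ 1 is true
  loan-to-value ratio ≤ 40.3%: 87.9 ≤ 40.3 is false
  requested loan amount ≤ 454907 USD: 45534 ≤ 454907 is true
  co-signer present: yes → true
  down-payment percentage ≥ 47.3%: 23.5 ≥ 47.3 is false
  months employed ≥ 106 months: 55 ≥ 106 is false
  citizen or permanent resident: yes → true
  self-employed: no → false
  property type ∈ {investment, secondary}: investment is in the set → true
  cash reserves ≤ 7 months: 0 ≤ 7 is true
  property type ∈ {primary, secondary}: investment is not in the set → false
  down-payment percentage ≥ 4.6%: 23.5 ≥ 4.6 is true
Combine:
[1.1.1.1] false OR true = true
[1.1.1] NOT true = false
[1.1.2.1] false AND true = false
[1.1.2] NOT false = true
[1.1] false AND true = false
[1.2.1] true → false = false
[1.2.2] true AND true = true
[1.2] false AND true = false
[1] exactly-one(false, false) = false
[2.1] false OR false OR true OR false = true
[2.2.1.1] true OR true = true
[2.2.1.2.1] false OR true = true
[2.2.1.2] NOT true = false
[2.2.1] true OR false = true
[2.2] NOT true = false
[2] true OR false = true
[root] false AND true = false
Overall: false → denied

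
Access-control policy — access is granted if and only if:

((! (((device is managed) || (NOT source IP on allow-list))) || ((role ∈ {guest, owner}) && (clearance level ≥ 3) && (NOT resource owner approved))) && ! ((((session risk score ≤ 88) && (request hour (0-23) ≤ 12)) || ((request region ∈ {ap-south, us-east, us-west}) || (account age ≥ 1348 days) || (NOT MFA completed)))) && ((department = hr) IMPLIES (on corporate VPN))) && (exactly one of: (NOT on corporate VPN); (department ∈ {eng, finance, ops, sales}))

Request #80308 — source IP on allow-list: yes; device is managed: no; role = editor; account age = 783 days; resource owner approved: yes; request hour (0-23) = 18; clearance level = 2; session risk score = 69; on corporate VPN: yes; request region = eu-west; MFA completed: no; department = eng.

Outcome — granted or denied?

Denied

Atomic conditions:
  device is managed: no → false
  NOT source IP on allow-list: yes → false
  role ∈ {guest, owner}: editor is not in the set → false
  clearance level ≥ 3: 2 ≥ 3 is false
  NOT resource owner approved: yes → false
  session risk score ≤ 88: 69 ≤ 88 is true
  request hour (0-23) ≤ 12: 18 ≤ 12 is false
  request region ∈ {ap-south, us-east, us-west}: eu-west is not in the set → false
  account age ≥ 1348 days: 783 ≥ 1348 is false
  NOT MFA completed: no → true
  department = hr: eng == hr is false
  on corporate VPN: yes → true
  NOT on corporate VPN: yes → false
  department ∈ {eng, finance, ops, sales}: eng is in the set → true
Combine:
[1.1.1.1] false OR false = false
[1.1.1] NOT false = true
[1.1.2] false AND false AND false = false
[1.1] true OR false = true
[1.2.1.1] true AND false = false
[1.2.1.2] false OR false OR true = true
[1.2.1] false OR true = true
[1.2] NOT true = false
[1.3] false → true (antecedent false ⇒ implication holds) = true
[1] true AND false AND true = false
[2] exactly-one(false, true) = true
[root] false AND true = false
Overall: false → denied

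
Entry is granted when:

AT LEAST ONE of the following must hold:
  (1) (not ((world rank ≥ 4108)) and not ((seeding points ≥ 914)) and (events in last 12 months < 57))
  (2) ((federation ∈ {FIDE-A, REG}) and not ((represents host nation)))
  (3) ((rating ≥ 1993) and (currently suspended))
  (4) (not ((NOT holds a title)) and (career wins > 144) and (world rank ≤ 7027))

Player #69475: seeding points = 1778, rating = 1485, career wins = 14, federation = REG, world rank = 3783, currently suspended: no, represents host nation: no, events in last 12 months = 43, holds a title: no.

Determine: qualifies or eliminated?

Atomic conditions:
  world rank ≥ 4108: 3783 ≥ 4108 is false
  seeding points ≥ 914: 1778 ≥ 914 is true
  events in last 12 months < 57: 43 < 57 is true
  federation ∈ {FIDE-A, REG}: REG is in the set → true
  represents host nation: no → false
  rating ≥ 1993: 1485 ≥ 1993 is false
  currently suspended: no → false
  NOT holds a title: no → true
  career wins > 144: 14 > 144 is false
  world rank ≤ 7027: 3783 ≤ 7027 is true
Combine:
[1.1] NOT false = true
[1.2] NOT true = false
[1] true AND false AND true = false
[2.2] NOT false = true
[2] true AND true = true
[3] false AND false = false
[4.1] NOT true = false
[4] false AND false AND true = false
[root] false OR true OR false OR false = true
Overall: true → qualifies

Qualifies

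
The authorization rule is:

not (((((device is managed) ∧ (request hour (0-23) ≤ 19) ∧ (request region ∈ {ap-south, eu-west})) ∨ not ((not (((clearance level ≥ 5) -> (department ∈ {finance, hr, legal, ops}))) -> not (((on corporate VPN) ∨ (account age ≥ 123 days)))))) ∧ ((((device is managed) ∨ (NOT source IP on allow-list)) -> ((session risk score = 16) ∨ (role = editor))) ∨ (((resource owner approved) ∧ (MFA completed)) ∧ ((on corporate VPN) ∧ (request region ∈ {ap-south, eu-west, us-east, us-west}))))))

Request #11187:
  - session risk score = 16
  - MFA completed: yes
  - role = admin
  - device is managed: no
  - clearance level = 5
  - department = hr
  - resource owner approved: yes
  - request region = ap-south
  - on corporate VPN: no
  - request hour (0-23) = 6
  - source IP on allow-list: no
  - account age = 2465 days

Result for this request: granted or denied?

Atomic conditions:
  device is managed: no → false
  request hour (0-23) ≤ 19: 6 ≤ 19 is true
  request region ∈ {ap-south, eu-west}: ap-south is in the set → true
  clearance level ≥ 5: 5 ≥ 5 is true
  department ∈ {finance, hr, legal, ops}: hr is in the set → true
  on corporate VPN: no → false
  account age ≥ 123 days: 2465 ≥ 123 is true
  NOT source IP on allow-list: no → true
  session risk score = 16: 16 == 16 is true
  role = editor: admin == editor is false
  resource owner approved: yes → true
  MFA completed: yes → true
  request region ∈ {ap-south, eu-west, us-east, us-west}: ap-south is in the set → true
Combine:
[1.1.1] false AND true AND true = false
[1.1.2.1.1.1] true → true = true
[1.1.2.1.1] NOT true = false
[1.1.2.1.2.1] false OR true = true
[1.1.2.1.2] NOT true = false
[1.1.2.1] false → false (antecedent false ⇒ implication holds) = true
[1.1.2] NOT true = false
[1.1] false OR false = false
[1.2.1.1] false OR true = true
[1.2.1.2] true OR false = true
[1.2.1] true → true = true
[1.2.2.1] true AND true = true
[1.2.2.2] false AND true = false
[1.2.2] true AND false = false
[1.2] true OR false = true
[1] false AND true = false
[root] NOT false = true
Overall: true → granted

Granted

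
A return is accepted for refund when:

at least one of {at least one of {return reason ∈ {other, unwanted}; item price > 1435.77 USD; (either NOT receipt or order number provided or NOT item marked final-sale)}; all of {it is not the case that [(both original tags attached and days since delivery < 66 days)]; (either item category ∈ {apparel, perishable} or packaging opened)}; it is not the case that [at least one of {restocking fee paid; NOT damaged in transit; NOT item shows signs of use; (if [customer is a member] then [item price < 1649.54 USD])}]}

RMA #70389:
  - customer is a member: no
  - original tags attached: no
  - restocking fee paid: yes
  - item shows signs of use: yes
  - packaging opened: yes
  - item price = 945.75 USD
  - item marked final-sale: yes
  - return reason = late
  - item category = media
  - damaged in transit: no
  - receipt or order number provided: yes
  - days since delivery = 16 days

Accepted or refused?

Atomic conditions:
  return reason ∈ {other, unwanted}: late is not in the set → false
  item price > 1435.77 USD: 945.75 > 1435.77 is false
  NOT receipt or order number provided: yes → false
  NOT item marked final-sale: yes → false
  original tags attached: no → false
  days since delivery < 66 days: 16 < 66 is true
  item category ∈ {apparel, perishable}: media is not in the set → false
  packaging opened: yes → true
  restocking fee paid: yes → true
  NOT damaged in transit: no → true
  NOT item shows signs of use: yes → false
  customer is a member: no → false
  item price < 1649.54 USD: 945.75 < 1649.54 is true
Combine:
[1.3] false OR false = false
[1] false OR false OR false = false
[2.1.1] false AND true = false
[2.1] NOT false = true
[2.2] false OR true = true
[2] true AND true = true
[3.1.4] false → true (antecedent false ⇒ implication holds) = true
[3.1] true OR true OR false OR true = true
[3] NOT true = false
[root] false OR true OR false = true
Overall: true → accepted

Accepted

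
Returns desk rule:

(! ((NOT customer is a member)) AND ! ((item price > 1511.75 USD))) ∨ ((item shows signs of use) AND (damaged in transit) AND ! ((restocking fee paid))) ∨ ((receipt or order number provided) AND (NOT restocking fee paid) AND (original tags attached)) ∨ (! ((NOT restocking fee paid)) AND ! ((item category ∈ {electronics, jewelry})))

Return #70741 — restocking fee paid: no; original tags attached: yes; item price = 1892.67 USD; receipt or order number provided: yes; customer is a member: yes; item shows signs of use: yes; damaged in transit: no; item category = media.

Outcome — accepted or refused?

Accepted

Atomic conditions:
  NOT customer is a member: yes → false
  item price > 1511.75 USD: 1892.67 > 1511.75 is true
  item shows signs of use: yes → true
  damaged in transit: no → false
  restocking fee paid: no → false
  receipt or order number provided: yes → true
  NOT restocking fee paid: no → true
  original tags attached: yes → true
  item category ∈ {electronics, jewelry}: media is not in the set → false
Combine:
[1.1] NOT false = true
[1.2] NOT true = false
[1] true AND false = false
[2.3] NOT false = true
[2] true AND false AND true = false
[3] true AND true AND true = true
[4.1] NOT true = false
[4.2] NOT false = true
[4] false AND true = false
[root] false OR false OR true OR false = true
Overall: true → accepted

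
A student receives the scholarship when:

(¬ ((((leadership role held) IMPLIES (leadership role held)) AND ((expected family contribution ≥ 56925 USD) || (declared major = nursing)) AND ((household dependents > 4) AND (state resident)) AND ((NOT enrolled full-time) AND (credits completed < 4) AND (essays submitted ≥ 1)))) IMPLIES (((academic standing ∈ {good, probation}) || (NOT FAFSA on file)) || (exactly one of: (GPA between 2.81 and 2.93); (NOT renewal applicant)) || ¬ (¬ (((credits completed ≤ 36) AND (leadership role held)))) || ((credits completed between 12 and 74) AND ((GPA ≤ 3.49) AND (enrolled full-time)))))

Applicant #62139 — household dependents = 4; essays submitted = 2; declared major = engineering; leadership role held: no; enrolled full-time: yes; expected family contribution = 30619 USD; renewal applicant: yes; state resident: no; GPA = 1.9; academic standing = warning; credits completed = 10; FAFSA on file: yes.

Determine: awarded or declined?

Declined

Atomic conditions:
  leadership role held: no → false
  expected family contribution ≥ 56925 USD: 30619 ≥ 56925 is false
  declared major = nursing: engineering == nursing is false
  household dependents > 4: 4 > 4 is false
  state resident: no → false
  NOT enrolled full-time: yes → false
  credits completed < 4: 10 < 4 is false
  essays submitted ≥ 1: 2 ≥ 1 is true
  academic standing ∈ {good, probation}: warning is not in the set → false
  NOT FAFSA on file: yes → false
  GPA between 2.81 and 2.93: 1.9 in [2.81, 2.93] is false
  NOT renewal applicant: yes → false
  credits completed ≤ 36: 10 ≤ 36 is true
  credits completed between 12 and 74: 10 in [12, 74] is false
  GPA ≤ 3.49: 1.9 ≤ 3.49 is true
  enrolled full-time: yes → true
Combine:
[1.1.1] false → false (antecedent false ⇒ implication holds) = true
[1.1.2] false OR false = false
[1.1.3] false AND false = false
[1.1.4] false AND false AND true = false
[1.1] true AND false AND false AND false = false
[1] NOT false = true
[2.1] false OR false = false
[2.2] exactly-one(false, false) = false
[2.3.1.1] true AND false = false
[2.3.1] NOT false = true
[2.3] NOT true = false
[2.4.2] true AND true = true
[2.4] false AND true = false
[2] false OR false OR false OR false = false
[root] true → false = false
Overall: false → declined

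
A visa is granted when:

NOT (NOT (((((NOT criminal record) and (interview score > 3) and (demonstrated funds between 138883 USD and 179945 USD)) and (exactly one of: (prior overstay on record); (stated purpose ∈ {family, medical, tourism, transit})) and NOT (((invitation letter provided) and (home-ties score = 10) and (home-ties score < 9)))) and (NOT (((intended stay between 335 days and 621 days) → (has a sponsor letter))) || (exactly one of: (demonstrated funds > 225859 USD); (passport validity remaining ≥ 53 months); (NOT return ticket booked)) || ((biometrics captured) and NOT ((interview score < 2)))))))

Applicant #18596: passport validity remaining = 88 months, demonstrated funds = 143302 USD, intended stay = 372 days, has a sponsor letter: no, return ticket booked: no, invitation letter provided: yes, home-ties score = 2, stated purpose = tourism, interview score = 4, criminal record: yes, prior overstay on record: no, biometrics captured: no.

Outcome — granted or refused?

Refused

Atomic conditions:
  NOT criminal record: yes → false
  interview score > 3: 4 > 3 is true
  demonstrated funds between 138883 USD and 179945 USD: 143302 in [138883, 179945] is true
  prior overstay on record: no → false
  stated purpose ∈ {family, medical, tourism, transit}: tourism is in the set → true
  invitation letter provided: yes → true
  home-ties score = 10: 2 == 10 is false
  home-ties score < 9: 2 < 9 is true
  intended stay between 335 days and 621 days: 372 in [335, 621] is true
  has a sponsor letter: no → false
  demonstrated funds > 225859 USD: 143302 > 225859 is false
  passport validity remaining ≥ 53 months: 88 ≥ 53 is true
  NOT return ticket booked: no → true
  biometrics captured: no → false
  interview score < 2: 4 < 2 is false
Combine:
[1.1.1.1] false AND true AND true = false
[1.1.1.2] exactly-one(false, true) = true
[1.1.1.3.1] true AND false AND true = false
[1.1.1.3] NOT false = true
[1.1.1] false AND true AND true = false
[1.1.2.1.1] true → false = false
[1.1.2.1] NOT false = true
[1.1.2.2] exactly-one(false, true, true) = false
[1.1.2.3.2] NOT false = true
[1.1.2.3] false AND true = false
[1.1.2] true OR false OR false = true
[1.1] false AND true = false
[1] NOT false = true
[root] NOT true = false
Overall: false → refused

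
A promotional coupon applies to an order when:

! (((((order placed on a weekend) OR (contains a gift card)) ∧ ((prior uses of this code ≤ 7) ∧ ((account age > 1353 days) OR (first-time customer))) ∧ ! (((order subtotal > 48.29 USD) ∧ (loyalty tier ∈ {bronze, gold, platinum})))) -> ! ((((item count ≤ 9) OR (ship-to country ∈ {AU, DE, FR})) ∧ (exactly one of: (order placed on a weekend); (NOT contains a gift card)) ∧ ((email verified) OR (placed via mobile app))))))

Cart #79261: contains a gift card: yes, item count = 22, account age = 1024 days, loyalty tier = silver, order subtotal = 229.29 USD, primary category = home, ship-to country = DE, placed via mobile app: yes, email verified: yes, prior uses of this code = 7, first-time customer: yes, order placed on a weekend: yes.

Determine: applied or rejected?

Applied

Atomic conditions:
  order placed on a weekend: yes → true
  contains a gift card: yes → true
  prior uses of this code ≤ 7: 7 ≤ 7 is true
  account age > 1353 days: 1024 > 1353 is false
  first-time customer: yes → true
  order subtotal > 48.29 USD: 229.29 > 48.29 is true
  loyalty tier ∈ {bronze, gold, platinum}: silver is not in the set → false
  item count ≤ 9: 22 ≤ 9 is false
  ship-to country ∈ {AU, DE, FR}: DE is in the set → true
  NOT contains a gift card: yes → false
  email verified: yes → true
  placed via mobile app: yes → true
Combine:
[1.1.1] true OR true = true
[1.1.2.2] false OR true = true
[1.1.2] true AND true = true
[1.1.3.1] true AND false = false
[1.1.3] NOT false = true
[1.1] true AND true AND true = true
[1.2.1.1] false OR true = true
[1.2.1.2] exactly-one(true, false) = true
[1.2.1.3] true OR true = true
[1.2.1] true AND true AND true = true
[1.2] NOT true = false
[1] true → false = false
[root] NOT false = true
Overall: true → applied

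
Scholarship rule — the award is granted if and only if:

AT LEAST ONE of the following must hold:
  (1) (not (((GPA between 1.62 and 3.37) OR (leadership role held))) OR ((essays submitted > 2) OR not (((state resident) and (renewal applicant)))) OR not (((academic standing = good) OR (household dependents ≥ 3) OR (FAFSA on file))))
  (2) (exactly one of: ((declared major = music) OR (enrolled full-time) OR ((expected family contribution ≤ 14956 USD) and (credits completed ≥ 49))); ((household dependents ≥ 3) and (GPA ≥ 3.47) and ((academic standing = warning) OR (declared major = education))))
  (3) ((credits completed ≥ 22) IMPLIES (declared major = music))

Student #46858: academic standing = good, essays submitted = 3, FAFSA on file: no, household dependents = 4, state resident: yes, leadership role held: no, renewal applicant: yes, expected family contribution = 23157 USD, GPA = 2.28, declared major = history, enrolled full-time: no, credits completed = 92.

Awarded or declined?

Awarded

Atomic conditions:
  GPA between 1.62 and 3.37: 2.28 in [1.62, 3.37] is true
  leadership role held: no → false
  essays submitted > 2: 3 > 2 is true
  state resident: yes → true
  renewal applicant: yes → true
  academic standing = good: good == good is true
  household dependents ≥ 3: 4 ≥ 3 is true
  FAFSA on file: no → false
  declared major = music: history == music is false
  enrolled full-time: no → false
  expected family contribution ≤ 14956 USD: 23157 ≤ 14956 is false
  credits completed ≥ 49: 92 ≥ 49 is true
  GPA ≥ 3.47: 2.28 ≥ 3.47 is false
  academic standing = warning: good == warning is false
  declared major = education: history == education is false
  credits completed ≥ 22: 92 ≥ 22 is true
Combine:
[1.1.1] true OR false = true
[1.1] NOT true = false
[1.2.2.1] true AND true = true
[1.2.2] NOT true = false
[1.2] true OR false = true
[1.3.1] true OR true OR false = true
[1.3] NOT true = false
[1] false OR true OR false = true
[2.1.3] false AND true = false
[2.1] false OR false OR false = false
[2.2.3] false OR false = false
[2.2] true AND false AND false = false
[2] exactly-one(false, false) = false
[3] true → false = false
[root] true OR false OR false = true
Overall: true → awarded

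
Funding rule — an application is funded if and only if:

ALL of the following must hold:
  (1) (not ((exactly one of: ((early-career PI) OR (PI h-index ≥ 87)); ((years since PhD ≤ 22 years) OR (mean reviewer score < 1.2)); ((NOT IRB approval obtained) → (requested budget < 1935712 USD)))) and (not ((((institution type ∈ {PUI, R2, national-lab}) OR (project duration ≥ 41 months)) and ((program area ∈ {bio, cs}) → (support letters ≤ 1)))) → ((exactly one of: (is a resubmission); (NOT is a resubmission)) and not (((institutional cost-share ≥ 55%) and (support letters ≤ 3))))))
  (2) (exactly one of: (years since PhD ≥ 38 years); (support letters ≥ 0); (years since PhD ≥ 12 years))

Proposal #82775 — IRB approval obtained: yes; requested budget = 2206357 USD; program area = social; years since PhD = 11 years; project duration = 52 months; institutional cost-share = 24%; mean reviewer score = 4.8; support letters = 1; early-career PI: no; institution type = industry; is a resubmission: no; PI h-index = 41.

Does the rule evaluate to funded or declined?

Atomic conditions:
  early-career PI: no → false
  PI h-index ≥ 87: 41 ≥ 87 is false
  years since PhD ≤ 22 years: 11 ≤ 22 is true
  mean reviewer score < 1.2: 4.8 < 1.2 is false
  NOT IRB approval obtained: yes → false
  requested budget < 1935712 USD: 2206357 < 1935712 is false
  institution type ∈ {PUI, R2, national-lab}: industry is not in the set → false
  project duration ≥ 41 months: 52 ≥ 41 is true
  program area ∈ {bio, cs}: social is not in the set → false
  support letters ≤ 1: 1 ≤ 1 is true
  is a resubmission: no → false
  NOT is a resubmission: no → true
  institutional cost-share ≥ 55%: 24 ≥ 55 is false
  support letters ≤ 3: 1 ≤ 3 is true
  years since PhD ≥ 38 years: 11 ≥ 38 is false
  support letters ≥ 0: 1 ≥ 0 is true
  years since PhD ≥ 12 years: 11 ≥ 12 is false
Combine:
[1.1.1.1] false OR false = false
[1.1.1.2] true OR false = true
[1.1.1.3] false → false (antecedent false ⇒ implication holds) = true
[1.1.1] exactly-one(false, true, true) = false
[1.1] NOT false = true
[1.2.1.1.1] false OR true = true
[1.2.1.1.2] false → true (antecedent false ⇒ implication holds) = true
[1.2.1.1] true AND true = true
[1.2.1] NOT true = false
[1.2.2.1] exactly-one(false, true) = true
[1.2.2.2.1] false AND true = false
[1.2.2.2] NOT false = true
[1.2.2] true AND true = true
[1.2] false → true (antecedent false ⇒ implication holds) = true
[1] true AND true = true
[2] exactly-one(false, true, false) = true
[root] true AND true = true
Overall: true → funded

Funded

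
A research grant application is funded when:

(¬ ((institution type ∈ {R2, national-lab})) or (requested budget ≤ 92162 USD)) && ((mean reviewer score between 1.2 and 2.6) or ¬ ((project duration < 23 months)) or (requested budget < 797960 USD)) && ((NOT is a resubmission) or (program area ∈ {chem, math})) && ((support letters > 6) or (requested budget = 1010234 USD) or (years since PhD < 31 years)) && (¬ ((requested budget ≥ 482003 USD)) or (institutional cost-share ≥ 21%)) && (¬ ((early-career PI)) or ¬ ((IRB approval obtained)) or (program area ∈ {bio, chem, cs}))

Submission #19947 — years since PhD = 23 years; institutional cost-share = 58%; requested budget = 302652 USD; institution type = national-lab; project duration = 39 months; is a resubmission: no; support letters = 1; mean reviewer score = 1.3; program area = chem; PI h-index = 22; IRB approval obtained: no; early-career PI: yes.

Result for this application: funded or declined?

Declined

Atomic conditions:
  institution type ∈ {R2, national-lab}: national-lab is in the set → true
  requested budget ≤ 92162 USD: 302652 ≤ 92162 is false
  mean reviewer score between 1.2 and 2.6: 1.3 in [1.2, 2.6] is true
  project duration < 23 months: 39 < 23 is false
  requested budget < 797960 USD: 302652 < 797960 is true
  NOT is a resubmission: no → true
  program area ∈ {chem, math}: chem is in the set → true
  support letters > 6: 1 > 6 is false
  requested budget = 1010234 USD: 302652 == 1010234 is false
  years since PhD < 31 years: 23 < 31 is true
  requested budget ≥ 482003 USD: 302652 ≥ 482003 is false
  institutional cost-share ≥ 21%: 58 ≥ 21 is true
  early-career PI: yes → true
  IRB approval obtained: no → false
  program area ∈ {bio, chem, cs}: chem is in the set → true
Combine:
[1.1] NOT true = false
[1] false OR false = false
[2.2] NOT false = true
[2] true OR true OR true = true
[3] true OR true = true
[4] false OR false OR true = true
[5.1] NOT false = true
[5] true OR true = true
[6.1] NOT true = false
[6.2] NOT false = true
[6] false OR true OR true = true
[root] false AND true AND true AND true AND true AND true = false
Overall: false → declined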